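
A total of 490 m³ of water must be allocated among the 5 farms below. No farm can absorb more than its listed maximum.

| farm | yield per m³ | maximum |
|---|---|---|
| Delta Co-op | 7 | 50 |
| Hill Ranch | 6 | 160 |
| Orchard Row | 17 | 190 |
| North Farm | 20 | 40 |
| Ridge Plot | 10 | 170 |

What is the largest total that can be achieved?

6320

Order the farms by yield per m³: North Farm 20 > Orchard Row 17 > Ridge Plot 10 > Delta Co-op 7 > Hill Ranch 6.
North Farm takes 40 to reach its cap of 40 → 450 left.
Orchard Row takes 190 to reach its cap of 190 → 260 left.
Give Ridge Plot 170 to hit its cap of 170 → 90 left.
Delta Co-op takes 50 to reach its cap of 50 → 40 left.
Hill Ranch has room for 160 but only 40 remain, so it gets 40.
Total = 7×50 + 6×40 + 17×190 + 20×40 + 10×170 = 6320.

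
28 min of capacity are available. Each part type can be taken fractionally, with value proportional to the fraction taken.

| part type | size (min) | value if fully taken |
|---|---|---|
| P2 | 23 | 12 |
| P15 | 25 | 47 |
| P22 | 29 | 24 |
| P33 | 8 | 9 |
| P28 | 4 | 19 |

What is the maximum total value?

64.12

Rank by value-to-size ratio: P28 19/4≈4.75, P15 47/25≈1.88, P33 9/8≈1.12, P22 24/29≈0.828, P2 12/23≈0.522.
Take all of P28 (4 min, value 19) → 24 min left.
Fill the last 24 min with part of P15: 24/25 of it earns 45.12.
Total value = 64.12.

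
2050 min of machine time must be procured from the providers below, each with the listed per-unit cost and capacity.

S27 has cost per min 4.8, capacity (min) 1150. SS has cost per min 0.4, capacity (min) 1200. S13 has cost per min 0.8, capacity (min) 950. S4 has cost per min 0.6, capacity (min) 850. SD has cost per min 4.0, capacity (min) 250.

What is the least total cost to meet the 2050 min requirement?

Use providers in increasing cost order.
Take 1200 from SS at 0.4 — need 850 more.
S4 at 0.6: take all 850 min — 0 still needed.
S13, SD, S27: unused.
Cost = 1200×0.4 + 850×0.6 = 990.

990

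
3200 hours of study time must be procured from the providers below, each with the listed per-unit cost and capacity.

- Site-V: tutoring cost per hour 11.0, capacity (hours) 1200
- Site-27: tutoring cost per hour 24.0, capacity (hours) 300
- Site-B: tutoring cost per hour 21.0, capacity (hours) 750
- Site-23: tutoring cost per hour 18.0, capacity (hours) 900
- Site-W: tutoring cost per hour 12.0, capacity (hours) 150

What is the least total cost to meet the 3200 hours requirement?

Use providers in increasing cost order.
Take 1200 from Site-V at 11.0 — need 2000 more.
Site-W at 12.0: take all 150 hours — 1850 still needed.
Site-23 (18.0): use full 900 — 950 hours to go.
Site-B (21.0): use full 750 — 200 hours to go.
Site-27 (24.0): take the remaining 200 — done.
Cost = 1200×11.0 + 150×12.0 + 900×18.0 + 750×21.0 + 200×24.0 = 51750.

51750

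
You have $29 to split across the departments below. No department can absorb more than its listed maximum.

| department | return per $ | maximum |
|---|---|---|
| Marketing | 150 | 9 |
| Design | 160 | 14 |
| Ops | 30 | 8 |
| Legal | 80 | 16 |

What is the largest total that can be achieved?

Highest return per $ first: Design 160 > Marketing 150 > Legal 80 > Ops 30.
Give Design 14 to hit its cap of 14 — 15 left.
Give Marketing 9 to hit its cap of 9 — 6 left.
Only 6 left; Legal takes them to reach 6.
Total = 150×9 + 160×14 + 80×6 = 4070.

4070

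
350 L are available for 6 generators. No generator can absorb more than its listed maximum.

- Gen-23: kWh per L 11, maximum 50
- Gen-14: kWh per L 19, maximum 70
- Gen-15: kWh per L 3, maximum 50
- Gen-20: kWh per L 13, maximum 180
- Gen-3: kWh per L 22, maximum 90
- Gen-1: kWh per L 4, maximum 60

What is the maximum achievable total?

Highest kWh per L first: Gen-3 22 > Gen-14 19 > Gen-20 13 > Gen-23 11 > Gen-1 4 > Gen-15 3.
Gen-3 takes 90 to reach its cap of 90 → 260 left.
Give Gen-14 70 to hit its cap of 70 → 190 left.
Gen-20 takes 180 to reach its cap of 180 → 10 left.
Gen-23: +10 (room for 50) → 10. Pool exhausted.
Total = 11×10 + 19×70 + 13×180 + 22×90 = 5760.

5760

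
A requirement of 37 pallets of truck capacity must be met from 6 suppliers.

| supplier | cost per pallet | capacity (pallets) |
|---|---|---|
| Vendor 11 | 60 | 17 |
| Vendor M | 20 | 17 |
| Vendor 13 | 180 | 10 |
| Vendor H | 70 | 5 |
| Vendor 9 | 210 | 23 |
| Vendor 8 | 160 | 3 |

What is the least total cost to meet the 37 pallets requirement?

Use suppliers in increasing cost order.
Vendor M (20): use full 17 ; 20 pallets to go.
Take 17 from Vendor 11 at 60 ; need 3 more.
Vendor H at 70: take 3 of its 5 ; requirement met.
Vendor 8, Vendor 13, Vendor 9: unused.
Cost = 17×20 + 17×60 + 3×70 = 1570.

1570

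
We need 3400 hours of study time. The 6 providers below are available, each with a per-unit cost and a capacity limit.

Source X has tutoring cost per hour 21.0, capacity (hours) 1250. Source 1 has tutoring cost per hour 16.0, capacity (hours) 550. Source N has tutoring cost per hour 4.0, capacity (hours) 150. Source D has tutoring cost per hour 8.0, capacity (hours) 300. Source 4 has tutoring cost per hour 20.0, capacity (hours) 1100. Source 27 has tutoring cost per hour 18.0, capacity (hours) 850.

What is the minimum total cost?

Use providers in increasing cost order.
Source N at 4.0: take all 150 hours ; 3250 still needed.
Source D at 8.0: take all 300 hours ; 2950 still needed.
Source 1 (16.0): use full 550 ; 2400 hours to go.
Source 27 at 18.0: take all 850 hours ; 1550 still needed.
Take 1100 from Source 4 at 20.0 ; need 450 more.
Take 450 from Source X at 21.0 to finish.
Cost = 150×4.0 + 300×8.0 + 550×16.0 + 850×18.0 + 1100×20.0 + 450×21.0 = 58550.

58550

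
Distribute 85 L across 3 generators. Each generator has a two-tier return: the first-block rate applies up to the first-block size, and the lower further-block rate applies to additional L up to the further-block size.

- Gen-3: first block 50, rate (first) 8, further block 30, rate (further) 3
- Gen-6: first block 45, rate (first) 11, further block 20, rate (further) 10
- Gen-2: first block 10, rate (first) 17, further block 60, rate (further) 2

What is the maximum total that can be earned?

Treat each block as its own option and order by rate: Gen-2/first 17 > Gen-6/first 11 > Gen-6/second 10 > Gen-3/first 8 > Gen-3/second 3 > Gen-2/second 2.
Gen-2 first at 17: fill all 10 — 75 left.
Fill Gen-6 first block (45 at 11) — 30 left.
Gen-6/second (10): +20 — 10 left.
Gen-3/first: +10 of 50 at 8; pool empty.
Total = 17×10 + 11×45 + 10×20 + 8×10 = 945.

945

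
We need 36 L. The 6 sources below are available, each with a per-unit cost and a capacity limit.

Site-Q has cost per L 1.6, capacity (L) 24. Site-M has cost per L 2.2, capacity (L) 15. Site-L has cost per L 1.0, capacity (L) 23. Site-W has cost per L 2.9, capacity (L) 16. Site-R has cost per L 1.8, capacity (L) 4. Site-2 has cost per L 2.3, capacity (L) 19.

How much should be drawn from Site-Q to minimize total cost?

13

Use sources in increasing cost order.
Site-L (1.0): use full 23 → 13 L to go.
Take 13 from Site-Q at 1.6 to finish.
Site-R, Site-M, Site-2, Site-W: unused.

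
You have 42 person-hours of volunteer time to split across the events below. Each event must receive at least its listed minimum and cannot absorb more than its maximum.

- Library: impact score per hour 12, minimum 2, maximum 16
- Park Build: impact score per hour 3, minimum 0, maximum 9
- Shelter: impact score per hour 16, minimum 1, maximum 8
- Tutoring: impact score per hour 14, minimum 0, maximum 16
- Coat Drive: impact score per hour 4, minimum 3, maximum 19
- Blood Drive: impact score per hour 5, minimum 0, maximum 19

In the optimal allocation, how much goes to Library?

Meeting every minimum uses 2+0+1+0+3+0 = 6 person-hours, leaving 36.
Highest impact score per hour first: Shelter 16 > Tutoring 14 > Library 12 > Blood Drive 5 > Coat Drive 4 > Park Build 3.
Give Shelter 7 more to hit its cap of 8 ; 29 left.
Tutoring takes 16 more to reach its cap of 16 ; 13 left.
Only 13 left; Library takes them to reach 15.

15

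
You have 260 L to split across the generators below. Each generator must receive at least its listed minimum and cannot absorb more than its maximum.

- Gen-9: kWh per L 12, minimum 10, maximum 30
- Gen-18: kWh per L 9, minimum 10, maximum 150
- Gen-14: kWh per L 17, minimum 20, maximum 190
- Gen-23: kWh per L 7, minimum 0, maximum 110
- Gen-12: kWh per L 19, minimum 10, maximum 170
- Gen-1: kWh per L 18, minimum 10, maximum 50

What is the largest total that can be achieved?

4680

Meeting every minimum uses 10+10+20+0+10+10 = 60 L, leaving 200.
Order the generators by kWh per L: Gen-12 19 > Gen-1 18 > Gen-14 17 > Gen-9 12 > Gen-18 9 > Gen-23 7.
Gen-12: +160 to 170 (cap) → 40 left.
Give Gen-1 40 more to hit its cap of 50 → 0 left.
Total = 12×10 + 9×10 + 17×20 + 19×170 + 18×50 = 4680.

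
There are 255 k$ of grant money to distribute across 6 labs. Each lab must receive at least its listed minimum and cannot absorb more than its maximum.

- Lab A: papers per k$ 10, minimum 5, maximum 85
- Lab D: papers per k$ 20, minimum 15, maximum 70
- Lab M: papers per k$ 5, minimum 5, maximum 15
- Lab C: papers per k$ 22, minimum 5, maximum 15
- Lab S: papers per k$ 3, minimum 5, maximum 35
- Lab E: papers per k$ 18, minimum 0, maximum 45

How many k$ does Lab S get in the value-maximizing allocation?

Meeting every minimum uses 5+15+5+5+5+0 = 35 k$, leaving 220.
Rank by papers per k$: Lab C 22 > Lab D 20 > Lab E 18 > Lab A 10 > Lab M 5 > Lab S 3.
Lab C: +10 to 15 (cap) ; 210 left.
Give Lab D 55 more to hit its cap of 70 ; 155 left.
Lab E takes 45 more to reach its cap of 45 ; 110 left.
Give Lab A 80 more to hit its cap of 85 ; 30 left.
Lab M: +10 to 15 (cap) ; 20 left.
Lab S has room for 30 more but only 20 remain, so it gets 25.

25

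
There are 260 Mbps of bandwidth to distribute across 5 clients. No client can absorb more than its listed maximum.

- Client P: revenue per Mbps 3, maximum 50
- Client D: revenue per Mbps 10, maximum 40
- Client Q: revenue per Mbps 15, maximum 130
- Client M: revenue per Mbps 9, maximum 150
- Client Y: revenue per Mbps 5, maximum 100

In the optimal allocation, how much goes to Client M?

Highest revenue per Mbps first: Client Q 15 > Client D 10 > Client M 9 > Client Y 5 > Client P 3.
Give Client Q 130 to hit its cap of 130 → 130 left.
Give Client D 40 to hit its cap of 40 → 90 left.
Client M: +90 (room for 150) → 90. Pool exhausted.

90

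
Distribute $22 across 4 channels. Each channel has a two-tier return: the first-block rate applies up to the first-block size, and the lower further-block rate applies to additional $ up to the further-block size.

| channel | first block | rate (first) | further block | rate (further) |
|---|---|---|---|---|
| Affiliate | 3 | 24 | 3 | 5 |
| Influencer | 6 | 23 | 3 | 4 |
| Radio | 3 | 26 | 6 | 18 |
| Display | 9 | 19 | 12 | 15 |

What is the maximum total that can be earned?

Treat each block as its own option and order by rate: Radio/first 26 > Affiliate/first 24 > Influencer/first 23 > Display/first 19 > Radio/second 18 > Display/second 15 > Affiliate/second 5 > Influencer/second 4.
Radio first at 26: fill all 3 ; 19 left.
Affiliate first at 24: fill all 3 ; 16 left.
Influencer first at 23: fill all 6 ; 10 left.
Display/first (19): +9 ; 1 left.
Radio/second: +1 of 6 at 18; pool empty.
Total = 26×3 + 24×3 + 23×6 + 19×9 + 18×1 = 477.

477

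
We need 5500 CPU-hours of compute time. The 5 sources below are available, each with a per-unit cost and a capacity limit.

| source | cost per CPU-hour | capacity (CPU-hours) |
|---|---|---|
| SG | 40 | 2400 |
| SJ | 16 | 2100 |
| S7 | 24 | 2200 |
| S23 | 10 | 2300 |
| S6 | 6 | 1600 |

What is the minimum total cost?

58200

Fill from the cheapest source first.
Take 1600 from S6 at 6 — need 3900 more.
S23 (10): use full 2300 — 1600 CPU-hours to go.
Take 1600 from SJ at 16 to finish.
S7, SG: unused.
Cost = 1600×6 + 2300×10 + 1600×16 = 58200.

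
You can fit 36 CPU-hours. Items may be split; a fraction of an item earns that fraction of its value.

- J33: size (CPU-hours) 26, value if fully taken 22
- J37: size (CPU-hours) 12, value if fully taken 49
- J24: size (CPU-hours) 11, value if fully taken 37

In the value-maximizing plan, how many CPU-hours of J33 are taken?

13

Sort by value density: J37 49/12≈4.08, J24 37/11≈3.36, J33 22/26≈0.846.
J37: take in full, 12 CPU-hours for value 49 ; 24 left.
Take all of J24 (11 CPU-hours, value 37) ; 13 CPU-hours left.
Only 13 CPU-hours remain; take 13/26 of J33 for value 22×13/26 = 11.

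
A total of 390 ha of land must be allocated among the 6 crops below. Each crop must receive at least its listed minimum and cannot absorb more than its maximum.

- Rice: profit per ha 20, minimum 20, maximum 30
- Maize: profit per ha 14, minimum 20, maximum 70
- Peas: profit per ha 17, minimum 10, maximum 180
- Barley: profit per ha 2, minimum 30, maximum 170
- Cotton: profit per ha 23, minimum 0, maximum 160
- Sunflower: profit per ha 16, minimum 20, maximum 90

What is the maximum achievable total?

Meeting every minimum uses 20+20+10+30+0+20 = 100 ha, leaving 290.
Order the crops by profit per ha: Cotton 23 > Rice 20 > Peas 17 > Sunflower 16 > Maize 14 > Barley 2.
Cotton: +160 to 160 (cap) → 130 left.
Rice takes 10 more to reach its cap of 30 → 120 left.
Only 120 left; Peas takes them to reach 130.
Total = 20×30 + 14×20 + 17×130 + 2×30 + 23×160 + 16×20 = 7150.

7150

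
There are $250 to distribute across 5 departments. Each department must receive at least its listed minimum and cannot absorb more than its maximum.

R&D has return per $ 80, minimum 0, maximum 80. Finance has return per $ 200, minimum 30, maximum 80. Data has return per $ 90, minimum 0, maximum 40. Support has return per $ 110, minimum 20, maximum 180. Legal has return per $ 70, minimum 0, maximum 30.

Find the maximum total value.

Meeting every minimum uses 0+30+0+20+0 = 50 $, leaving 200.
Order the departments by return per $: Finance 200 > Support 110 > Data 90 > R&D 80 > Legal 70.
Finance takes 50 more to reach its cap of 80 → 150 left.
Support: +150 (room for 160) → 170. Pool exhausted.
Total = 200×80 + 110×170 = 34700.

34700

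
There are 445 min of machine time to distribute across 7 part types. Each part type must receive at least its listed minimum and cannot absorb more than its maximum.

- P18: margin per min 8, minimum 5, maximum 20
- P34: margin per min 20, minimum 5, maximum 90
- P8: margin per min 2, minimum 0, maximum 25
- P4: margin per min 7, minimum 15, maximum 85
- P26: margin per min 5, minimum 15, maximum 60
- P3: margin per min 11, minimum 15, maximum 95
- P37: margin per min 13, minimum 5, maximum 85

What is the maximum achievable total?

5025

Meeting every minimum uses 5+5+0+15+15+15+5 = 60 min, leaving 385.
Highest margin per min first: P34 20 > P37 13 > P3 11 > P18 8 > P4 7 > P26 5 > P8 2.
P34: +85 to 90 (cap) → 300 left.
P37: +80 to 85 (cap) → 220 left.
P3: +80 to 95 (cap) → 140 left.
P18: +15 to 20 (cap) → 125 left.
Give P4 70 more to hit its cap of 85 → 55 left.
P26: +45 to 60 (cap) → 10 left.
P8 has room for 25 more but only 10 remain, so it gets 10.
Total = 8×20 + 20×90 + 2×10 + 7×85 + 5×60 + 11×95 + 13×85 = 5025.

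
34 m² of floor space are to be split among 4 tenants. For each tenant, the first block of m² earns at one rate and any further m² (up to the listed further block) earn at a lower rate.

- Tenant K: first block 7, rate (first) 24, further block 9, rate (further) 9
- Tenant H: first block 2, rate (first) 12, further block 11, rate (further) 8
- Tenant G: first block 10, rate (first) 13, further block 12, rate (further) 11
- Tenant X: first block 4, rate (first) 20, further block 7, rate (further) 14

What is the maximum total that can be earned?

Treat each block as its own option and order by rate: Tenant K/T1 24 > Tenant X/T1 20 > Tenant X/T2 14 > Tenant G/T1 13 > Tenant H/T1 12 > Tenant G/T2 11 > Tenant K/T2 9 > Tenant H/T2 8.
Fill Tenant K T1 block (7 at 24) ; 27 left.
Tenant X T1 at 20: fill all 4 ; 23 left.
Fill Tenant X T2 block (7 at 14) ; 16 left.
Tenant G/T1 (13): +10 ; 6 left.
Tenant H T1 at 12: fill all 2 ; 4 left.
Tenant G T2 at 11: only 4 left, fill 4.
Total = 24×7 + 20×4 + 14×7 + 13×10 + 12×2 + 11×4 = 544.

544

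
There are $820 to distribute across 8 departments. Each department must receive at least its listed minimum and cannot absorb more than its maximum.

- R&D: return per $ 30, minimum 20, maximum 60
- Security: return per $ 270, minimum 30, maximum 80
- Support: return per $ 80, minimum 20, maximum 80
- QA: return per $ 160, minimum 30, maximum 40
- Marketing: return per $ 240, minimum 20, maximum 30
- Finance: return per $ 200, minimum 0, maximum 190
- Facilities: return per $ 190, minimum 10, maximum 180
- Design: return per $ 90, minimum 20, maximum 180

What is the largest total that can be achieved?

131200

Meeting every minimum uses 20+30+20+30+20+0+10+20 = 150 $, leaving 670.
Order the departments by return per $: Security 270 > Marketing 240 > Finance 200 > Facilities 190 > QA 160 > Design 90 > Support 80 > R&D 30.
Give Security 50 more to hit its cap of 80 → 620 left.
Marketing: +10 to 30 (cap) → 610 left.
Give Finance 190 more to hit its cap of 190 → 420 left.
Facilities: +170 to 180 (cap) → 250 left.
QA: +10 to 40 (cap) → 240 left.
Design: +160 to 180 (cap) → 80 left.
Support takes 60 more to reach its cap of 80 → 20 left.
Only 20 left; R&D takes them to reach 40.
Total = 30×40 + 270×80 + 80×80 + 160×40 + 240×30 + 200×190 + 190×180 + 90×180 = 131200.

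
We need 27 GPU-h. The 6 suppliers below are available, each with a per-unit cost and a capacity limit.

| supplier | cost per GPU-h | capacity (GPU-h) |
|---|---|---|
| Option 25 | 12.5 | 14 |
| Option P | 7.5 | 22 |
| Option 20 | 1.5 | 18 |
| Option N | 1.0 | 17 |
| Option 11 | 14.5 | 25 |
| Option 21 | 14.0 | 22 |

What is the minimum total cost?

32

Fill from the cheapest supplier first.
Take 17 from Option N at 1.0 ; need 10 more.
Option 20 (1.5): take the remaining 10 ; done.
Option P, Option 25, Option 21, Option 11: unused.
Cost = 17×1.0 + 10×1.5 = 32.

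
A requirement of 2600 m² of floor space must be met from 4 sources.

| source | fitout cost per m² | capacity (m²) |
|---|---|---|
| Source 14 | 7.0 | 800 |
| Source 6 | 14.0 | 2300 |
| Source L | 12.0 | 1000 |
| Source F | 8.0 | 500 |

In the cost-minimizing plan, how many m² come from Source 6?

Cheapest first:
Source 14 at 7.0: take all 800 m² ; 1800 still needed.
Source F (8.0): use full 500 ; 1300 m² to go.
Source L (12.0): use full 1000 ; 300 m² to go.
Take 300 from Source 6 at 14.0 to finish.

300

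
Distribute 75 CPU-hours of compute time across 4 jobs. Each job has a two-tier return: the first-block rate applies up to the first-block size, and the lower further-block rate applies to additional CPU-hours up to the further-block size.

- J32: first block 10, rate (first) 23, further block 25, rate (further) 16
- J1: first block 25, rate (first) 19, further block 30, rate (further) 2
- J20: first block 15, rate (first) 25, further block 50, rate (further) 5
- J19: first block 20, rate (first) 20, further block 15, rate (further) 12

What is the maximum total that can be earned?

Rank every tier by rate: J20/first 25 > J32/first 23 > J19/first 20 > J1/first 19 > J32/second 16 > J19/second 12 > J20/second 5 > J1/second 2.
Fill J20 first block (15 at 25) — 60 left.
J32/first (23): +10 — 50 left.
J19/first (20): +20 — 30 left.
Fill J1 first block (25 at 19) — 5 left.
5 remain; put them into J32 second at 16.
Total = 25×15 + 23×10 + 20×20 + 19×25 + 16×5 = 1560.

1560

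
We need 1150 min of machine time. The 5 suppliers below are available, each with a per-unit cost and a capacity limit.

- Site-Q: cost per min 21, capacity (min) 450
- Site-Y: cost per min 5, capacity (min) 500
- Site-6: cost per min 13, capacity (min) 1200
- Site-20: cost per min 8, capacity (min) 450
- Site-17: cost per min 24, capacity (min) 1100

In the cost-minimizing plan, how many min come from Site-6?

200

Cheapest first:
Take 500 from Site-Y at 5 — need 650 more.
Take 450 from Site-20 at 8 — need 200 more.
Site-6 at 13: take 200 of its 1200 — requirement met.
Site-Q, Site-17: unused.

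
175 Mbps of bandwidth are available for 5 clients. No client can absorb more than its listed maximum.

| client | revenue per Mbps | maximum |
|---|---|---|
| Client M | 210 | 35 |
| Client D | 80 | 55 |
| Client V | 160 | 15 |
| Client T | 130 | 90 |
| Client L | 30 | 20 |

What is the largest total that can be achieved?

Order the clients by revenue per Mbps: Client M 210 > Client V 160 > Client T 130 > Client D 80 > Client L 30.
Client M: +35 to 35 (cap) → 140 left.
Client V takes 15 to reach its cap of 15 → 125 left.
Client T takes 90 to reach its cap of 90 → 35 left.
Client D: +35 (room for 55) → 35. Pool exhausted.
Total = 210×35 + 80×35 + 160×15 + 130×90 = 24250.

24250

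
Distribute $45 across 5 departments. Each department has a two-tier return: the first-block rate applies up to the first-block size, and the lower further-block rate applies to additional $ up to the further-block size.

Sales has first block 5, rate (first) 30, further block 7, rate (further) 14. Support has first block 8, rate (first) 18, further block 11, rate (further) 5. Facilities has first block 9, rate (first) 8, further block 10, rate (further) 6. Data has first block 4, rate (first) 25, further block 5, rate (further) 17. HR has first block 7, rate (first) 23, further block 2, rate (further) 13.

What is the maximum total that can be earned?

Treat each block as its own option and order by rate: Sales/tier1 30 > Data/tier1 25 > HR/tier1 23 > Support/tier1 18 > Data/tier2 17 > Sales/tier2 14 > HR/tier2 13 > Facilities/tier1 8 > Facilities/tier2 6 > Support/tier2 5.
Fill Sales tier1 block (5 at 30) — 40 left.
Data/tier1 (25): +4 — 36 left.
Fill HR tier1 block (7 at 23) — 29 left.
Fill Support tier1 block (8 at 18) — 21 left.
Fill Data tier2 block (5 at 17) — 16 left.
Fill Sales tier2 block (7 at 14) — 9 left.
HR tier2 at 13: fill all 2 — 7 left.
7 remain; put them into Facilities tier1 at 8.
Total = 30×5 + 25×4 + 23×7 + 18×8 + 17×5 + 14×7 + 13×2 + 8×7 = 820.

820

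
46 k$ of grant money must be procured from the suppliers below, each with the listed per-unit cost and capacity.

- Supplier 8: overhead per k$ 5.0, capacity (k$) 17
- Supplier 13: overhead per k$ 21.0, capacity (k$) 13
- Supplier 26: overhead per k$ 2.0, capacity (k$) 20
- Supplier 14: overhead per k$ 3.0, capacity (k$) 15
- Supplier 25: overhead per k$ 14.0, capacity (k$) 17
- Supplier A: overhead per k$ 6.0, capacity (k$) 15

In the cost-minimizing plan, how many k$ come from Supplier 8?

11

Use suppliers in increasing cost order.
Take 20 from Supplier 26 at 2.0 — need 26 more.
Take 15 from Supplier 14 at 3.0 — need 11 more.
Supplier 8 (5.0): take the remaining 11 — done.
Supplier A, Supplier 25, Supplier 13: unused.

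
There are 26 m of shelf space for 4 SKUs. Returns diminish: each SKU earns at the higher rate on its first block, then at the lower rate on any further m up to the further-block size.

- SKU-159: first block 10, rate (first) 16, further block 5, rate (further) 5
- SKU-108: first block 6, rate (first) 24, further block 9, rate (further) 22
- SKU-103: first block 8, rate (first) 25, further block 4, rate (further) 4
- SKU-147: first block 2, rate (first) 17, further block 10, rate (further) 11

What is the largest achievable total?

Rank every tier by rate: SKU-103/first 25 > SKU-108/first 24 > SKU-108/second 22 > SKU-147/first 17 > SKU-159/first 16 > SKU-147/second 11 > SKU-159/second 5 > SKU-103/second 4.
SKU-103/first (25): +8 ; 18 left.
SKU-108 first at 24: fill all 6 ; 12 left.
SKU-108 second at 22: fill all 9 ; 3 left.
Fill SKU-147 first block (2 at 17) ; 1 left.
SKU-159/first: +1 of 10 at 16; pool empty.
Total = 25×8 + 24×6 + 22×9 + 17×2 + 16×1 = 592.

592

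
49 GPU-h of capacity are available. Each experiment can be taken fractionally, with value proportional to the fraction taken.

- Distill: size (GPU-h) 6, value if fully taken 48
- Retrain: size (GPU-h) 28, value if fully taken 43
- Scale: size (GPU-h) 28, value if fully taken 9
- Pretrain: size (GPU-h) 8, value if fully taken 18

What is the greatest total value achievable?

Sort by value density: Distill 48/6≈8, Pretrain 18/8≈2.25, Retrain 43/28≈1.54, Scale 9/28≈0.321.
Take all of Distill (6 GPU-h, value 48) → 43 GPU-h left.
Take all of Pretrain (8 GPU-h, value 18) → 35 GPU-h left.
Retrain: take in full, 28 GPU-h for value 43 → 7 left.
Fill the last 7 GPU-h with part of Scale: 7/28 of it earns 2.25.
Total value = 111.25.

111.25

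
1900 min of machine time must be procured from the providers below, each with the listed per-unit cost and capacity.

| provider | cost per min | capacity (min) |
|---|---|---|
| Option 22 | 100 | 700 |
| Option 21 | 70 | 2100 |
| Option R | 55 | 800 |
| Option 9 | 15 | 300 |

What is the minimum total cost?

104500

Fill from the cheapest provider first.
Take 300 from Option 9 at 15 ; need 1600 more.
Take 800 from Option R at 55 ; need 800 more.
Option 21 at 70: take 800 of its 2100 ; requirement met.
Option 22: unused.
Cost = 300×15 + 800×55 + 800×70 = 104500.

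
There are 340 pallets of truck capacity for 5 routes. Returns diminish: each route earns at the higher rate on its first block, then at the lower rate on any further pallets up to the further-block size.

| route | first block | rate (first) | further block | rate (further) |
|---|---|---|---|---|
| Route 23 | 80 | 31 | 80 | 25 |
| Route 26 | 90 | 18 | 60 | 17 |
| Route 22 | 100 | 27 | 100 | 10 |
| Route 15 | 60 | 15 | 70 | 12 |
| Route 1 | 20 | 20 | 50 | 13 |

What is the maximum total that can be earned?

8660

Treat each block as its own option and order by rate: Route 23/first 31 > Route 22/first 27 > Route 23/second 25 > Route 1/first 20 > Route 26/first 18 > Route 26/second 17 > Route 15/first 15 > Route 1/second 13 > Route 15/second 12 > Route 22/second 10.
Fill Route 23 first block (80 at 31) ; 260 left.
Route 22 first at 27: fill all 100 ; 160 left.
Fill Route 23 second block (80 at 25) ; 80 left.
Route 1 first at 20: fill all 20 ; 60 left.
Route 26 first at 18: only 60 left, fill 60.
Total = 31×80 + 27×100 + 25×80 + 20×20 + 18×60 = 8660.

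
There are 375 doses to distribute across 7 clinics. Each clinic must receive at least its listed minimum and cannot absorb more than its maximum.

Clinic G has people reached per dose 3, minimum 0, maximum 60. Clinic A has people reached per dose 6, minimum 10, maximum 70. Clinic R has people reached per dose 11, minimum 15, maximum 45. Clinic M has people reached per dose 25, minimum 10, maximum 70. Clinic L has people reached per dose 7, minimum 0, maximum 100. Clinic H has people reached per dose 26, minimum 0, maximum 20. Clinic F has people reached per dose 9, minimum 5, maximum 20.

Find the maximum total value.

4215

Meeting every minimum uses 0+10+15+10+0+0+5 = 40 doses, leaving 335.
Rank by people reached per dose: Clinic H 26 > Clinic M 25 > Clinic R 11 > Clinic F 9 > Clinic L 7 > Clinic A 6 > Clinic G 3.
Clinic H takes 20 more to reach its cap of 20 — 315 left.
Give Clinic M 60 more to hit its cap of 70 — 255 left.
Clinic R takes 30 more to reach its cap of 45 — 225 left.
Give Clinic F 15 more to hit its cap of 20 — 210 left.
Clinic L takes 100 more to reach its cap of 100 — 110 left.
Clinic A takes 60 more to reach its cap of 70 — 50 left.
Only 50 left; Clinic G takes them to reach 50.
Total = 3×50 + 6×70 + 11×45 + 25×70 + 7×100 + 26×20 + 9×20 = 4215.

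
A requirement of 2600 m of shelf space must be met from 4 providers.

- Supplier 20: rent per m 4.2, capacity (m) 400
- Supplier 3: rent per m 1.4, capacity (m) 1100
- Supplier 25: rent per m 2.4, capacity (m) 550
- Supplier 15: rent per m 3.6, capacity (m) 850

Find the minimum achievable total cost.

Fill from the cheapest provider first.
Supplier 3 at 1.4: take all 1100 m → 1500 still needed.
Take 550 from Supplier 25 at 2.4 → need 950 more.
Supplier 15 (3.6): use full 850 → 100 m to go.
Supplier 20 (4.2): take the remaining 100 → done.
Cost = 1100×1.4 + 550×2.4 + 850×3.6 + 100×4.2 = 6340.

6340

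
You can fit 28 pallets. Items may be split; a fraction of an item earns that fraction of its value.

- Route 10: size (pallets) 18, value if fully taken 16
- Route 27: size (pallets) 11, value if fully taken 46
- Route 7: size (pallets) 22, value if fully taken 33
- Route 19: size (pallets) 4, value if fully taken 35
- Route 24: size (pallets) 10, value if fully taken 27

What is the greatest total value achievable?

112.5

Sort by value density: Route 19 35/4≈8.75, Route 27 46/11≈4.18, Route 24 27/10≈2.7, Route 7 33/22≈1.5, Route 10 16/18≈0.889.
Take all of Route 19 (4 pallets, value 35) — 24 pallets left.
Route 27: take in full, 11 pallets for value 46 — 13 left.
Take all of Route 24 (10 pallets, value 27) — 3 pallets left.
Only 3 pallets remain; take 3/22 of Route 7 for value 33×3/22 = 4.5.
Total value = 112.5.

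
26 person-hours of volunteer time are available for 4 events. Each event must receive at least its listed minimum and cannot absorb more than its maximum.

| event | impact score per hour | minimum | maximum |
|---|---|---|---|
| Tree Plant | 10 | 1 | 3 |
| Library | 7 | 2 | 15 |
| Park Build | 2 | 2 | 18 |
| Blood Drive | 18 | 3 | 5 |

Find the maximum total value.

Meeting every minimum uses 1+2+2+3 = 8 person-hours, leaving 18.
Rank by impact score per hour: Blood Drive 18 > Tree Plant 10 > Library 7 > Park Build 2.
Give Blood Drive 2 more to hit its cap of 5 — 16 left.
Give Tree Plant 2 more to hit its cap of 3 — 14 left.
Give Library 13 more to hit its cap of 15 — 1 left.
Park Build has room for 16 more but only 1 remain, so it gets 3.
Total = 10×3 + 7×15 + 2×3 + 18×5 = 231.

231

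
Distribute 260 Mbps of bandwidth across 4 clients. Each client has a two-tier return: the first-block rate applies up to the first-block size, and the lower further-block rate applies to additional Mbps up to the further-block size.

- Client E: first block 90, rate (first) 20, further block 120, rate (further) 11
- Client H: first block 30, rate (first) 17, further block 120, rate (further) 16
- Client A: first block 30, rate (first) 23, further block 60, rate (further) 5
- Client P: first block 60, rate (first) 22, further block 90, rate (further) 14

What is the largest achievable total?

Rank every tier by rate: Client A/tier1 23 > Client P/tier1 22 > Client E/tier1 20 > Client H/tier1 17 > Client H/tier2 16 > Client P/tier2 14 > Client E/tier2 11 > Client A/tier2 5.
Client A tier1 at 23: fill all 30 ; 230 left.
Fill Client P tier1 block (60 at 22) ; 170 left.
Client E tier1 at 20: fill all 90 ; 80 left.
Client H tier1 at 17: fill all 30 ; 50 left.
Client H/tier2: +50 of 120 at 16; pool empty.
Total = 23×30 + 22×60 + 20×90 + 17×30 + 16×50 = 5120.

5120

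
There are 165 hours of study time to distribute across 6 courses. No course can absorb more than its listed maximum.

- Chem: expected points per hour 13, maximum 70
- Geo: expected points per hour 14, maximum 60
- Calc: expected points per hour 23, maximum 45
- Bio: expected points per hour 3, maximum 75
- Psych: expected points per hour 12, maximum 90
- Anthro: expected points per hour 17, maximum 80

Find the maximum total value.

2955

Order the courses by expected points per hour: Calc 23 > Anthro 17 > Geo 14 > Chem 13 > Psych 12 > Bio 3.
Calc: +45 to 45 (cap) → 120 left.
Anthro takes 80 to reach its cap of 80 → 40 left.
Geo: +40 (room for 60) → 40. Pool exhausted.
Total = 14×40 + 23×45 + 17×80 = 2955.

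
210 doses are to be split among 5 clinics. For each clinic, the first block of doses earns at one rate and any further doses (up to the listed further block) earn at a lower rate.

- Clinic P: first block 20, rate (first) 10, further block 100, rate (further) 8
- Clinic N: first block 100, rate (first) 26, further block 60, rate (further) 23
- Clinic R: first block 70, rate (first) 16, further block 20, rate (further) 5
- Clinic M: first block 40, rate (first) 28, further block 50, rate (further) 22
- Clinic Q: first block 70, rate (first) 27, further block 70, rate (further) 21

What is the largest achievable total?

Treat each block as its own option and order by rate: Clinic M/T1 28 > Clinic Q/T1 27 > Clinic N/T1 26 > Clinic N/T2 23 > Clinic M/T2 22 > Clinic Q/T2 21 > Clinic R/T1 16 > Clinic P/T1 10 > Clinic P/T2 8 > Clinic R/T2 5.
Clinic M T1 at 28: fill all 40 → 170 left.
Clinic Q/T1 (27): +70 → 100 left.
Clinic N/T1 (26): +100 → 0 left.
Total = 28×40 + 27×70 + 26×100 = 5610.

5610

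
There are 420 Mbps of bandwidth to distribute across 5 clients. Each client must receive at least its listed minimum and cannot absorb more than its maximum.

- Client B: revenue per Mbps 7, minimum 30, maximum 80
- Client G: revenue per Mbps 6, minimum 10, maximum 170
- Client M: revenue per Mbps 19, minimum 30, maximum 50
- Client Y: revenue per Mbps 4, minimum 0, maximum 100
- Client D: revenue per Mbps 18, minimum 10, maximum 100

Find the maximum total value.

4410

Meeting every minimum uses 30+10+30+0+10 = 80 Mbps, leaving 340.
Highest revenue per Mbps first: Client M 19 > Client D 18 > Client B 7 > Client G 6 > Client Y 4.
Client M: +20 to 50 (cap) → 320 left.
Client D takes 90 more to reach its cap of 100 → 230 left.
Client B takes 50 more to reach its cap of 80 → 180 left.
Client G: +160 to 170 (cap) → 20 left.
Client Y: +20 (room for 100) → 20. Pool exhausted.
Total = 7×80 + 6×170 + 19×50 + 4×20 + 18×100 = 4410.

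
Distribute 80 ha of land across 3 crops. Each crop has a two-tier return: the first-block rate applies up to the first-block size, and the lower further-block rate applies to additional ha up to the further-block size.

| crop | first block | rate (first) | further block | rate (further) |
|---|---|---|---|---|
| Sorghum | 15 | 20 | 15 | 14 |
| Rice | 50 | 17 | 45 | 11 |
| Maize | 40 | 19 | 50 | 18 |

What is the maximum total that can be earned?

1510

Treat each block as its own option and order by rate: Sorghum/first 20 > Maize/first 19 > Maize/second 18 > Rice/first 17 > Sorghum/second 14 > Rice/second 11.
Sorghum first at 20: fill all 15 ; 65 left.
Maize first at 19: fill all 40 ; 25 left.
Maize second at 18: only 25 left, fill 25.
Total = 20×15 + 19×40 + 18×25 = 1510.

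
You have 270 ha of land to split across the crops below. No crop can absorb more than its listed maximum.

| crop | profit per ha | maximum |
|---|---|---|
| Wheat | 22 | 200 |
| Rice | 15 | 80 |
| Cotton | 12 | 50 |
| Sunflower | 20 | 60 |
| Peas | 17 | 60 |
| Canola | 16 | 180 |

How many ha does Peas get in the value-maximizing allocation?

10

Rank by profit per ha: Wheat 22 > Sunflower 20 > Peas 17 > Canola 16 > Rice 15 > Cotton 12.
Wheat takes 200 to reach its cap of 200 → 70 left.
Sunflower: +60 to 60 (cap) → 10 left.
Peas has room for 60 but only 10 remain, so it gets 10.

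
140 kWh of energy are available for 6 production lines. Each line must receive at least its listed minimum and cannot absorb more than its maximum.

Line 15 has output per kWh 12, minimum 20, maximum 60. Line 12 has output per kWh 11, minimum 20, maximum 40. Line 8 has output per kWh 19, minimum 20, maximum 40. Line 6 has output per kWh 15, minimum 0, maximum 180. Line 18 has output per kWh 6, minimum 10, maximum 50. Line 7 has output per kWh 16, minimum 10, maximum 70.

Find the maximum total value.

2080

Meeting every minimum uses 20+20+20+0+10+10 = 80 kWh, leaving 60.
Rank by output per kWh: Line 8 19 > Line 7 16 > Line 6 15 > Line 15 12 > Line 12 11 > Line 18 6.
Give Line 8 20 more to hit its cap of 40 → 40 left.
Line 7 has room for 60 more but only 40 remain, so it gets 50.
Total = 12×20 + 11×20 + 19×40 + 6×10 + 16×50 = 2080.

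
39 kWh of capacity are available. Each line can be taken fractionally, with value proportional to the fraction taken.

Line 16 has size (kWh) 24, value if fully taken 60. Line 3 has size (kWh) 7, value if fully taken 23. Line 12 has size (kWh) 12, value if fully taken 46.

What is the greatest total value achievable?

119

Best value per unit of size first: Line 12 46/12≈3.83, Line 3 23/7≈3.29, Line 16 60/24≈2.5.
Line 12: take in full, 12 kWh for value 46 → 27 left.
Take all of Line 3 (7 kWh, value 23) → 20 kWh left.
Only 20 kWh remain; take 20/24 of Line 16 for value 60×20/24 = 50.
Total value = 119.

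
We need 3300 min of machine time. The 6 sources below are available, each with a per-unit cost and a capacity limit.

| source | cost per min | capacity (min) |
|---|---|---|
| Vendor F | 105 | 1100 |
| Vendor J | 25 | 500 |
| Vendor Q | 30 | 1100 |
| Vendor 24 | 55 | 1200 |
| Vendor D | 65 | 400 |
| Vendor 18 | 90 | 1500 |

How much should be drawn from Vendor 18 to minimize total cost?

Fill from the cheapest source first.
Vendor J at 25: take all 500 min ; 2800 still needed.
Vendor Q (30): use full 1100 ; 1700 min to go.
Vendor 24 (55): use full 1200 ; 500 min to go.
Vendor D (65): use full 400 ; 100 min to go.
Take 100 from Vendor 18 at 90 to finish.
Vendor F: unused.

100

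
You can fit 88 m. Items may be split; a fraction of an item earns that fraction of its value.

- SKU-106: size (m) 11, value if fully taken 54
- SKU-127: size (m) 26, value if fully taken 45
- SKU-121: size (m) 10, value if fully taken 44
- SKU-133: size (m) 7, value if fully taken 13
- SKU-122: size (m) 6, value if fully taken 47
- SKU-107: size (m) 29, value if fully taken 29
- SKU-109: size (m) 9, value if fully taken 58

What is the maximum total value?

Best value per unit of size first: SKU-122 47/6≈7.83, SKU-109 58/9≈6.44, SKU-106 54/11≈4.91, SKU-121 44/10≈4.4, SKU-133 13/7≈1.86, SKU-127 45/26≈1.73, SKU-107 29/29≈1.
Take all of SKU-122 (6 m, value 47) ; 82 m left.
All 9 m of SKU-109 fit (value 58) ; 73 remain.
All 11 m of SKU-106 fit (value 54) ; 62 remain.
Take all of SKU-121 (10 m, value 44) ; 52 m left.
Take all of SKU-133 (7 m, value 13) ; 45 m left.
SKU-127: take in full, 26 m for value 45 ; 19 left.
19 m left: a 19/29 share of SKU-107 gives 29×19/29 = 19.
Total value = 280.

280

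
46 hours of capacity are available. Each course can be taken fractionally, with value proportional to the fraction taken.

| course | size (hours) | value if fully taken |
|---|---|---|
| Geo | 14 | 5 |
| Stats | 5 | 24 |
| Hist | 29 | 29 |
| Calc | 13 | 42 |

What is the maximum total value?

Best value per unit of size first: Stats 24/5≈4.8, Calc 42/13≈3.23, Hist 29/29≈1, Geo 5/14≈0.357.
Take all of Stats (5 hours, value 24) — 41 hours left.
Take all of Calc (13 hours, value 42) — 28 hours left.
Fill the last 28 hours with part of Hist: 28/29 of it earns 28.
Total value = 94.

94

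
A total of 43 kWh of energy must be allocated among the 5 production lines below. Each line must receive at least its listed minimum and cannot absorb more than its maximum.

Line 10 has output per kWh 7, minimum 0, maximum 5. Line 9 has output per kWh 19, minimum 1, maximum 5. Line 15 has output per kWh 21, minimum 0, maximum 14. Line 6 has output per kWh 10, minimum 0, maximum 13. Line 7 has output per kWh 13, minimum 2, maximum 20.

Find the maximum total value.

Meeting every minimum uses 0+1+0+0+2 = 3 kWh, leaving 40.
Order the production lines by output per kWh: Line 15 21 > Line 9 19 > Line 7 13 > Line 6 10 > Line 10 7.
Give Line 15 14 more to hit its cap of 14 → 26 left.
Line 9: +4 to 5 (cap) → 22 left.
Line 7: +18 to 20 (cap) → 4 left.
Line 6: +4 (room for 13) → 4. Pool exhausted.
Total = 19×5 + 21×14 + 10×4 + 13×20 = 689.

689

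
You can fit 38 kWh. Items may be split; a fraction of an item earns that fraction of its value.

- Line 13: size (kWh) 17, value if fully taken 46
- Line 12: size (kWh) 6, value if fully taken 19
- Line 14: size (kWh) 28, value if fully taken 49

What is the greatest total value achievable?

91.25

Sort by value density: Line 12 19/6≈3.17, Line 13 46/17≈2.71, Line 14 49/28≈1.75.
All 6 kWh of Line 12 fit (value 19) ; 32 remain.
Line 13: take in full, 17 kWh for value 46 ; 15 left.
15 kWh left: a 15/28 share of Line 14 gives 49×15/28 = 26.25.
Total value = 91.25.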